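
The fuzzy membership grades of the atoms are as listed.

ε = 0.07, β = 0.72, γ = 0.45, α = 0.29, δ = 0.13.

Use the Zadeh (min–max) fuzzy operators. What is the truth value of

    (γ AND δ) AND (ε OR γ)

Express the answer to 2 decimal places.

0.13

γ AND δ = min(a, b) on (0.45, 0.13) = 0.13
ε OR γ = max(a, b) on (0.07, 0.45) = 0.45
(γ AND δ) AND (ε OR γ) = min(a, b) on (0.13, 0.45) = 0.13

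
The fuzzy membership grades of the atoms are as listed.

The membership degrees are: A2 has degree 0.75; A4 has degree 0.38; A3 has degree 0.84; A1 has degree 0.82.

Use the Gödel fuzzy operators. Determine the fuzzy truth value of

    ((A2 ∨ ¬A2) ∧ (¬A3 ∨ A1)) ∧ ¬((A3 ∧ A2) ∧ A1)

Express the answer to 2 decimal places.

¬A2 = 1 − 0.75 = 0.25
A2 ∨ ¬A2 = max(a, b) on (0.75, 0.25) = 0.75
¬A3 = 1 − 0.84 = 0.16
¬A3 ∨ A1 = max(a, b) on (0.16, 0.82) = 0.82
(A2 ∨ ¬A2) ∧ (¬A3 ∨ A1) = min(a, b) on (0.75, 0.82) = 0.75
A3 ∧ A2 = min(a, b) on (0.84, 0.75) = 0.75
(A3 ∧ A2) ∧ A1 = min(a, b) on (0.75, 0.82) = 0.75
¬((A3 ∧ A2) ∧ A1) = 1 − 0.75 = 0.25
((A2 ∨ ¬A2) ∧ (¬A3 ∨ A1)) ∧ ¬((A3 ∧ A2) ∧ A1) = min(a, b) on (0.75, 0.25) = 0.25

0.25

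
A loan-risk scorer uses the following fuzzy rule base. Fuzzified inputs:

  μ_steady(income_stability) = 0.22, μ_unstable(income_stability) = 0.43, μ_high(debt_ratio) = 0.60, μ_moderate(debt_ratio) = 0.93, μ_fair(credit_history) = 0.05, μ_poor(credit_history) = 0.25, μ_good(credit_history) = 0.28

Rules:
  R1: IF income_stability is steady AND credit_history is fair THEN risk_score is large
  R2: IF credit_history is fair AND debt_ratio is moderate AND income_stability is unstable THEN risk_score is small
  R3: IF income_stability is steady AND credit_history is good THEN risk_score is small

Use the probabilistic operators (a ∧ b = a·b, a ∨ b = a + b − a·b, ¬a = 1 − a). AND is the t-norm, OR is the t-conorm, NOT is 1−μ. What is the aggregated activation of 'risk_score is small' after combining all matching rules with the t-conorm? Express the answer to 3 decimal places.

R1: steady=0.22, fair=0.05; AND[a·b] → w = 0.0110
R2: fair=0.05, moderate=0.93, unstable=0.43; AND[a·b] → w = 0.0200
R3: steady=0.22, good=0.28; AND[a·b] → w = 0.0616
Rules with consequent 'small': {R2, R3} → strengths 0.0200, 0.0616
Aggregate via t-conorm [a + b − a·b]: 0.0804

0.080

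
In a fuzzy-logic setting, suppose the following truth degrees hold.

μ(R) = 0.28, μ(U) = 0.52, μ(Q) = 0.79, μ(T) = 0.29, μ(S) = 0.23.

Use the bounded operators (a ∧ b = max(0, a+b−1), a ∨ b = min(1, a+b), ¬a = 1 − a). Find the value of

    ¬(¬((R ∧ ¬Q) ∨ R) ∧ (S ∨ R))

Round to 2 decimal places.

¬Q = 1 − 0.79 = 0.21
R ∧ ¬Q = max(0, a+b−1) on (0.28, 0.21) = 0.00
(R ∧ ¬Q) ∨ R = min(1, a+b) on (0.00, 0.28) = 0.28
¬((R ∧ ¬Q) ∨ R) = 1 − 0.28 = 0.72
S ∨ R = min(1, a+b) on (0.23, 0.28) = 0.51
¬((R ∧ ¬Q) ∨ R) ∧ (S ∨ R) = max(0, a+b−1) on (0.72, 0.51) = 0.23
¬(¬((R ∧ ¬Q) ∨ R) ∧ (S ∨ R)) = 1 − 0.23 = 0.77

0.77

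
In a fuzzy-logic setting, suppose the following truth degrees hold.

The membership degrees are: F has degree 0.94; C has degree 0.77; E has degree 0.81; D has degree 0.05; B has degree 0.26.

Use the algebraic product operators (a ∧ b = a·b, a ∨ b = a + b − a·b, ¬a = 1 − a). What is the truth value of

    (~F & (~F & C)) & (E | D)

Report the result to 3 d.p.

~F = 1 − 0.9400 = 0.0600
~F = 1 − 0.9400 = 0.0600
~F & C = a·b on (0.0600, 0.7700) = 0.0462
~F & (~F & C) = a·b on (0.0600, 0.0462) = 0.0028
E | D = a + b − a·b on (0.8100, 0.0500) = 0.8195
(~F & (~F & C)) & (E | D) = a·b on (0.0028, 0.8195) = 0.0023

0.002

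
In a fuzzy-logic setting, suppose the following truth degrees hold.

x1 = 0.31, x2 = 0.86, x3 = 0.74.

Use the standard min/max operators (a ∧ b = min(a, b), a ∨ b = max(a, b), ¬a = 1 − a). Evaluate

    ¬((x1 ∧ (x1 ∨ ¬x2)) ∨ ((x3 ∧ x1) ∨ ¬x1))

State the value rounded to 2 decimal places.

¬x2 = 1 − 0.86 = 0.14
x1 ∨ ¬x2 = max(a, b) on (0.31, 0.14) = 0.31
x1 ∧ (x1 ∨ ¬x2) = min(a, b) on (0.31, 0.31) = 0.31
x3 ∧ x1 = min(a, b) on (0.74, 0.31) = 0.31
¬x1 = 1 − 0.31 = 0.69
(x3 ∧ x1) ∨ ¬x1 = max(a, b) on (0.31, 0.69) = 0.69
(x1 ∧ (x1 ∨ ¬x2)) ∨ ((x3 ∧ x1) ∨ ¬x1) = max(a, b) on (0.31, 0.69) = 0.69
¬((x1 ∧ (x1 ∨ ¬x2)) ∨ ((x3 ∧ x1) ∨ ¬x1)) = 1 − 0.69 = 0.31

0.31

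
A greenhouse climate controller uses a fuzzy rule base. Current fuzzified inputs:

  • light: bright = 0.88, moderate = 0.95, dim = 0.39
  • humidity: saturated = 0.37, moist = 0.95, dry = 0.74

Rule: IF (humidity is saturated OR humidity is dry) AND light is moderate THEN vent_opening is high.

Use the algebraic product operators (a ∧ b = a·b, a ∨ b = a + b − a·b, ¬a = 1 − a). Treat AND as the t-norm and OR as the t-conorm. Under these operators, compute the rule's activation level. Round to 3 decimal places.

firing strength: (saturated=0.37 OR dry=0.74) = 0.8362; AND[a·b] with moderate=0.95 → w = 0.7944

0.794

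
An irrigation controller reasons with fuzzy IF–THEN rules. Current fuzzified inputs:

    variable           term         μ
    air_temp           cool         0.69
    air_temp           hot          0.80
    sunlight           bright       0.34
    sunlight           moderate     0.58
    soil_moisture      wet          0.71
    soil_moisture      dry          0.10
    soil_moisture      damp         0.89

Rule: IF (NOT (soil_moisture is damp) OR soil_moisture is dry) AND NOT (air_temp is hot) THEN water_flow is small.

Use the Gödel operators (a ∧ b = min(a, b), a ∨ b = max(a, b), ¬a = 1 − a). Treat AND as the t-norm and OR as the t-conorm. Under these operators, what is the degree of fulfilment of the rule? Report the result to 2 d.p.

0.11

firing strength: (¬damp=1−0.89=0.11 OR dry=0.10) = 0.11; AND[min(a, b)] with ¬hot=1−0.80=0.20 → w = 0.11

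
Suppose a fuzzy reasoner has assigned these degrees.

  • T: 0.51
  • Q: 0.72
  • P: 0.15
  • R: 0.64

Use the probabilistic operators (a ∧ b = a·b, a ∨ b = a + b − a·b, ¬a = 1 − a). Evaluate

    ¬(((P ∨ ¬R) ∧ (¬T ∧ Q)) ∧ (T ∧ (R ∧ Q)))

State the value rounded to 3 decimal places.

¬R = 1 − 0.6400 = 0.3600
P ∨ ¬R = a + b − a·b on (0.1500, 0.3600) = 0.4560
¬T = 1 − 0.5100 = 0.4900
¬T ∧ Q = a·b on (0.4900, 0.7200) = 0.3528
(P ∨ ¬R) ∧ (¬T ∧ Q) = a·b on (0.4560, 0.3528) = 0.1609
R ∧ Q = a·b on (0.6400, 0.7200) = 0.4608
T ∧ (R ∧ Q) = a·b on (0.5100, 0.4608) = 0.2350
((P ∨ ¬R) ∧ (¬T ∧ Q)) ∧ (T ∧ (R ∧ Q)) = a·b on (0.1609, 0.2350) = 0.0378
¬(((P ∨ ¬R) ∧ (¬T ∧ Q)) ∧ (T ∧ (R ∧ Q))) = 1 − 0.0378 = 0.9622

0.962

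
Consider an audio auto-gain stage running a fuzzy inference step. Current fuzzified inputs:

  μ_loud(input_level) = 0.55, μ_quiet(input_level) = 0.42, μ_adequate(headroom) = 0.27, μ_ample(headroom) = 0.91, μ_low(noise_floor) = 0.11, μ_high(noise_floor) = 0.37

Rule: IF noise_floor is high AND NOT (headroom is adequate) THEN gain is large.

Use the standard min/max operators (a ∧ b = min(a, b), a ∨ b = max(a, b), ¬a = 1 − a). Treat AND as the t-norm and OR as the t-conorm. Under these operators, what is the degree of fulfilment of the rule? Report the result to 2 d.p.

0.37

firing strength: high=0.37, ¬adequate=1−0.27=0.73; AND[min(a, b)] → w = 0.37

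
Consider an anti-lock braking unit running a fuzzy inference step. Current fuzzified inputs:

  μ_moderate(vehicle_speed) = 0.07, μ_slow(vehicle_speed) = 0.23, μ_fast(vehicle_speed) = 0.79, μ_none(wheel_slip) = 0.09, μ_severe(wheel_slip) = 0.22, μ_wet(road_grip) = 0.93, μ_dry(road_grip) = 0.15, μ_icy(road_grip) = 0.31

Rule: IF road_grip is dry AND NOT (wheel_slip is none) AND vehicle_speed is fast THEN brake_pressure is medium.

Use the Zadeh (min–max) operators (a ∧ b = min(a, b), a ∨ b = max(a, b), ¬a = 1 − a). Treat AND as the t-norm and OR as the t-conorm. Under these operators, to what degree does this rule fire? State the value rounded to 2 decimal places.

firing strength: dry=0.15, ¬none=1−0.09=0.91, fast=0.79; AND[min(a, b)] → w = 0.15

0.15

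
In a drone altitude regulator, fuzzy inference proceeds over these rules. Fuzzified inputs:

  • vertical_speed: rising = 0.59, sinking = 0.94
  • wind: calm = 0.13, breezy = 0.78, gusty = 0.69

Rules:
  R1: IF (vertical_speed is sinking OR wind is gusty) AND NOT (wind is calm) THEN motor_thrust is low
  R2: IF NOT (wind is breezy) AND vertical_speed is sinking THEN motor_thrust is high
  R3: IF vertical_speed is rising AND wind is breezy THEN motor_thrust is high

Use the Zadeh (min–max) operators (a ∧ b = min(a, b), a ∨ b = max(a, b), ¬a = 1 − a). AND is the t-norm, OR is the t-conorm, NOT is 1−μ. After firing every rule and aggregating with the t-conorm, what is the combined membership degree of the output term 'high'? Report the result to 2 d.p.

0.59

R1: (sinking=0.94 OR gusty=0.69) = 0.94; AND[min(a, b)] with ¬calm=1−0.13=0.87 → w = 0.87
R2: ¬breezy=1−0.78=0.22, sinking=0.94; AND[min(a, b)] → w = 0.22
R3: rising=0.59, breezy=0.78; AND[min(a, b)] → w = 0.59
Rules with consequent 'high': {R2, R3} → strengths 0.22, 0.59
Aggregate via t-conorm [max(a, b)]: 0.59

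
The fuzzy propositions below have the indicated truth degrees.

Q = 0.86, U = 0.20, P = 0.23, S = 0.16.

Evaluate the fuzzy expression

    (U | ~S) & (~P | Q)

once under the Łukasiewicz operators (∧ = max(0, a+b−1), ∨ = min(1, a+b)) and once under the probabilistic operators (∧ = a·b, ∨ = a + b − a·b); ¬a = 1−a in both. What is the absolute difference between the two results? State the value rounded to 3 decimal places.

Under Łukasiewicz:
  ~S = 1 − 0.16 = 0.84
  U | ~S = min(1, a+b) on (0.20, 0.84) = 1.00
  ~P = 1 − 0.23 = 0.77
  ~P | Q = min(1, a+b) on (0.77, 0.86) = 1.00
  (U | ~S) & (~P | Q) = max(0, a+b−1) on (1.00, 1.00) = 1.00
  → value = 1.0000
Under probabilistic:
  ~S = 1 − 0.1600 = 0.8400
  U | ~S = a + b − a·b on (0.2000, 0.8400) = 0.8720
  ~P = 1 − 0.2300 = 0.7700
  ~P | Q = a + b − a·b on (0.7700, 0.8600) = 0.9678
  (U | ~S) & (~P | Q) = a·b on (0.8720, 0.9678) = 0.8439
  → value = 0.8439
|1.0000 − 0.8439| = 0.156

0.156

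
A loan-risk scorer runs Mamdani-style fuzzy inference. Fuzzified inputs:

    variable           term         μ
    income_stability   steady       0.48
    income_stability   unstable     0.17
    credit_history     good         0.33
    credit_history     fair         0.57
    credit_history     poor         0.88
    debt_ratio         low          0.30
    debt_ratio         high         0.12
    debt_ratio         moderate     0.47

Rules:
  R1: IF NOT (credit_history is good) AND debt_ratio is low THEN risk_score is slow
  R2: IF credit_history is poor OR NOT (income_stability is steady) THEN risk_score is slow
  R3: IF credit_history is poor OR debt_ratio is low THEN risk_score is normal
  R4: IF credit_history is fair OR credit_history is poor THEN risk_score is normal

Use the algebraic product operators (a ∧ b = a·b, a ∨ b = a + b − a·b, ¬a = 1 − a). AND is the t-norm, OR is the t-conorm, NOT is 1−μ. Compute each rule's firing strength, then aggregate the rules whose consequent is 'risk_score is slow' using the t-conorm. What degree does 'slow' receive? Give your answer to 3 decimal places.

0.954

R1: ¬good=1−0.33=0.67, low=0.30; AND[a·b] → w = 0.2010
R2: poor=0.88, ¬steady=1−0.48=0.52; OR[a + b − a·b] → w = 0.9424
R3: poor=0.88, low=0.30; OR[a + b − a·b] → w = 0.9160
R4: fair=0.57, poor=0.88; OR[a + b − a·b] → w = 0.9484
Rules with consequent 'slow': {R1, R2} → strengths 0.2010, 0.9424
Aggregate via t-conorm [a + b − a·b]: 0.9540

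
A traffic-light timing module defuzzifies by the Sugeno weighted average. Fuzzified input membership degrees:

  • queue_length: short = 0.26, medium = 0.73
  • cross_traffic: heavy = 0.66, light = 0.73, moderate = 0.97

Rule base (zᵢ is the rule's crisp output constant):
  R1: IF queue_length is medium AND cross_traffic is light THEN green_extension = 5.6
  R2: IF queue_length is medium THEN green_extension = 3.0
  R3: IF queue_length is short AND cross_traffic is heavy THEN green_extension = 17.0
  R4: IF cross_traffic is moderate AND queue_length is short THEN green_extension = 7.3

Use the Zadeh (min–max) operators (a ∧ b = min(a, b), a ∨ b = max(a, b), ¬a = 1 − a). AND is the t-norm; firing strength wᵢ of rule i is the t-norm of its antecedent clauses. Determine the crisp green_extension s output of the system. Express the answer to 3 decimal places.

R1 (z=5.6): medium=0.73, light=0.73; AND[min(a, b)] → w = 0.73
R2 (z=3.0): medium=0.73 → w = 0.73
R3 (z=17.0): short=0.26, heavy=0.66; AND[min(a, b)] → w = 0.26
R4 (z=7.3): moderate=0.97, short=0.26; AND[min(a, b)] → w = 0.26
Weighted average = (0.73·5.6 + 0.73·3.0 + 0.26·17.0 + 0.26·7.3) / (0.73 + 0.73 + 0.26 + 0.26)
  = 12.5960 / 1.9800 = 6.362

6.362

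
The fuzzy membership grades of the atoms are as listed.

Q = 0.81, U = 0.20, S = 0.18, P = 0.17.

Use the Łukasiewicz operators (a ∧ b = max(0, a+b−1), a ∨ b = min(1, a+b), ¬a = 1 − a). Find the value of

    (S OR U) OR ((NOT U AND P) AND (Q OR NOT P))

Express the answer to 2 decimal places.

S OR U = min(1, a+b) on (0.18, 0.20) = 0.38
NOT U = 1 − 0.20 = 0.80
NOT U AND P = max(0, a+b−1) on (0.80, 0.17) = 0.00
NOT P = 1 − 0.17 = 0.83
Q OR NOT P = min(1, a+b) on (0.81, 0.83) = 1.00
(NOT U AND P) AND (Q OR NOT P) = max(0, a+b−1) on (0.00, 1.00) = 0.00
(S OR U) OR ((NOT U AND P) AND (Q OR NOT P)) = min(1, a+b) on (0.38, 0.00) = 0.38

0.38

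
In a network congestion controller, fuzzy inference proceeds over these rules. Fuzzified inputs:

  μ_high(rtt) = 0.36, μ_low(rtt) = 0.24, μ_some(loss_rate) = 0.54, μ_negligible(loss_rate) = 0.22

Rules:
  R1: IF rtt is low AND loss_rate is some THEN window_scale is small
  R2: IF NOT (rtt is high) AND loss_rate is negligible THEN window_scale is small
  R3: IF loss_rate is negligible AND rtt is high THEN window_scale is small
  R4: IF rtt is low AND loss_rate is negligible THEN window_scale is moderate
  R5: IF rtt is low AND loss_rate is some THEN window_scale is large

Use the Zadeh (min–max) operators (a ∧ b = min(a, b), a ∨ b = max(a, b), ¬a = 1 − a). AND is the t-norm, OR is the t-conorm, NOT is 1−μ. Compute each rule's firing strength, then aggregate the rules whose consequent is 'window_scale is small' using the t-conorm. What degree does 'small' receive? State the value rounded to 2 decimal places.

R1: low=0.24, some=0.54; AND[min(a, b)] → w = 0.24
R2: ¬high=1−0.36=0.64, negligible=0.22; AND[min(a, b)] → w = 0.22
R3: negligible=0.22, high=0.36; AND[min(a, b)] → w = 0.22
R4: low=0.24, negligible=0.22; AND[min(a, b)] → w = 0.22
R5: low=0.24, some=0.54; AND[min(a, b)] → w = 0.24
Rules with consequent 'small': {R1, R2, R3} → strengths 0.24, 0.22, 0.22
Aggregate via t-conorm [max(a, b)]: 0.24

0.24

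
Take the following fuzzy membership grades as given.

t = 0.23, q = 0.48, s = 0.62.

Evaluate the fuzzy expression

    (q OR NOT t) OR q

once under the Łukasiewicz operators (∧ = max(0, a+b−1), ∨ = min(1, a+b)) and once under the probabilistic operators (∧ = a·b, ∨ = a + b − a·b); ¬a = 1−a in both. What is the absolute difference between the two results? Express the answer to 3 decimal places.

0.062

Under Łukasiewicz:
  NOT t = 1 − 0.23 = 0.77
  q OR NOT t = min(1, a+b) on (0.48, 0.77) = 1.00
  (q OR NOT t) OR q = min(1, a+b) on (1.00, 0.48) = 1.00
  → value = 1.0000
Under probabilistic:
  NOT t = 1 − 0.2300 = 0.7700
  q OR NOT t = a + b − a·b on (0.4800, 0.7700) = 0.8804
  (q OR NOT t) OR q = a + b − a·b on (0.8804, 0.4800) = 0.9378
  → value = 0.9378
|1.0000 − 0.9378| = 0.062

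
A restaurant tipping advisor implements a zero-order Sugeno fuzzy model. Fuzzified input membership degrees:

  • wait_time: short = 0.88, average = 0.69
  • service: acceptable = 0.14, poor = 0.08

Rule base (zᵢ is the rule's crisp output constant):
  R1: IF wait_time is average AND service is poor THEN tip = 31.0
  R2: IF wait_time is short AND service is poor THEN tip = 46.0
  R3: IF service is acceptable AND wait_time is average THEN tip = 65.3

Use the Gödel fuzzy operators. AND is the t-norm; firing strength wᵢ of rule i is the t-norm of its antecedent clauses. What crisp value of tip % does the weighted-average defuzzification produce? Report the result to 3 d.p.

R1 (z=31.0): average=0.69, poor=0.08; AND[min(a, b)] → w = 0.08
R2 (z=46.0): short=0.88, poor=0.08; AND[min(a, b)] → w = 0.08
R3 (z=65.3): acceptable=0.14, average=0.69; AND[min(a, b)] → w = 0.14
Weighted average = (0.08·31.0 + 0.08·46.0 + 0.14·65.3) / (0.08 + 0.08 + 0.14)
  = 15.3020 / 0.3000 = 51.007

51.007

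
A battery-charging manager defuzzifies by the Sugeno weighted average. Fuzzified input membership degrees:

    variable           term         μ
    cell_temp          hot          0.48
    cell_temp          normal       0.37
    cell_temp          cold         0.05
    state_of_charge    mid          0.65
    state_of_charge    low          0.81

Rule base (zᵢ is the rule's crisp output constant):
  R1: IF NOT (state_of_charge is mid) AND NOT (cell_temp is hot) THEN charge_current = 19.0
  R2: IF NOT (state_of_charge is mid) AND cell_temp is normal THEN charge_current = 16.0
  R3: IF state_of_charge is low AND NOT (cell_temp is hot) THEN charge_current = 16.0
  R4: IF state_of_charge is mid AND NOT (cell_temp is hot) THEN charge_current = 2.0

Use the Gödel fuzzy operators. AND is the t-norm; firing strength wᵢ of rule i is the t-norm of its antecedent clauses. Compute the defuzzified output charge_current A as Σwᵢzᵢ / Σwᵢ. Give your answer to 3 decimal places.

12.420

R1 (z=19.0): ¬mid=1−0.65=0.35, ¬hot=1−0.48=0.52; AND[min(a, b)] → w = 0.35
R2 (z=16.0): ¬mid=1−0.65=0.35, normal=0.37; AND[min(a, b)] → w = 0.35
R3 (z=16.0): low=0.81, ¬hot=1−0.48=0.52; AND[min(a, b)] → w = 0.52
R4 (z=2.0): mid=0.65, ¬hot=1−0.48=0.52; AND[min(a, b)] → w = 0.52
Weighted average = (0.35·19.0 + 0.35·16.0 + 0.52·16.0 + 0.52·2.0) / (0.35 + 0.35 + 0.52 + 0.52)
  = 21.6100 / 1.7400 = 12.420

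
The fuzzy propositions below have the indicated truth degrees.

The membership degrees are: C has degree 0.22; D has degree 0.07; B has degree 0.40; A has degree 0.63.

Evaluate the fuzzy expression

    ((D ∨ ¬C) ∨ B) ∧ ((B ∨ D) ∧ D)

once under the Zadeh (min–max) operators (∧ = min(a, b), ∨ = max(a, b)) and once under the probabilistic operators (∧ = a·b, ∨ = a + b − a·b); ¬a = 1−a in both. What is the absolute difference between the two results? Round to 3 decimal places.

Under Zadeh (min–max):
  ¬C = 1 − 0.22 = 0.78
  D ∨ ¬C = max(a, b) on (0.07, 0.78) = 0.78
  (D ∨ ¬C) ∨ B = max(a, b) on (0.78, 0.40) = 0.78
  B ∨ D = max(a, b) on (0.40, 0.07) = 0.40
  (B ∨ D) ∧ D = min(a, b) on (0.40, 0.07) = 0.07
  ((D ∨ ¬C) ∨ B) ∧ ((B ∨ D) ∧ D) = min(a, b) on (0.78, 0.07) = 0.07
  → value = 0.0700
Under probabilistic:
  ¬C = 1 − 0.2200 = 0.7800
  D ∨ ¬C = a + b − a·b on (0.0700, 0.7800) = 0.7954
  (D ∨ ¬C) ∨ B = a + b − a·b on (0.7954, 0.4000) = 0.8772
  B ∨ D = a + b − a·b on (0.4000, 0.0700) = 0.4420
  (B ∨ D) ∧ D = a·b on (0.4420, 0.0700) = 0.0309
  ((D ∨ ¬C) ∨ B) ∧ ((B ∨ D) ∧ D) = a·b on (0.8772, 0.0309) = 0.0271
  → value = 0.0271
|0.0700 − 0.0271| = 0.043

0.043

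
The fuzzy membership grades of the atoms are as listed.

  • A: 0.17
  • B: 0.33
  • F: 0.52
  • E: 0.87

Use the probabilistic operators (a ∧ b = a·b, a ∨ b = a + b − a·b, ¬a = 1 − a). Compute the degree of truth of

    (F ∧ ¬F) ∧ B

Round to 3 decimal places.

¬F = 1 − 0.5200 = 0.4800
F ∧ ¬F = a·b on (0.5200, 0.4800) = 0.2496
(F ∧ ¬F) ∧ B = a·b on (0.2496, 0.3300) = 0.0824

0.082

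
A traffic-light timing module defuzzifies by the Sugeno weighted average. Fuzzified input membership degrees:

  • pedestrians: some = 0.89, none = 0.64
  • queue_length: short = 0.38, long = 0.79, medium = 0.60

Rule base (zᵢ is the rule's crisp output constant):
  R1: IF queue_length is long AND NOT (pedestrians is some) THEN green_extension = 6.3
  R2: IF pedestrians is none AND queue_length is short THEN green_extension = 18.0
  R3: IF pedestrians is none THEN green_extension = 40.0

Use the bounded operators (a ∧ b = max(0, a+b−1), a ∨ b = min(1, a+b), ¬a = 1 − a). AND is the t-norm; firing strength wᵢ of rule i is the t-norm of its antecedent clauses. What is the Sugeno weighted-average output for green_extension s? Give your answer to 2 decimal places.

R1 (z=6.3): long=0.79, ¬some=1−0.89=0.11; AND[max(0, a+b−1)] → w = 0.00
R2 (z=18.0): none=0.64, short=0.38; AND[max(0, a+b−1)] → w = 0.02
R3 (z=40.0): none=0.64 → w = 0.64
Weighted average = (0.00·6.3 + 0.02·18.0 + 0.64·40.0) / (0.00 + 0.02 + 0.64)
  = 25.9600 / 0.6600 = 39.33

39.33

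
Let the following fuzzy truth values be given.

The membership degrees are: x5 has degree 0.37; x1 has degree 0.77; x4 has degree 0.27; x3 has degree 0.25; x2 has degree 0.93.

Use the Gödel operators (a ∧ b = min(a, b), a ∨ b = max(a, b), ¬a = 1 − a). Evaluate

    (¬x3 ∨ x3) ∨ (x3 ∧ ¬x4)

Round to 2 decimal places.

¬x3 = 1 − 0.25 = 0.75
¬x3 ∨ x3 = max(a, b) on (0.75, 0.25) = 0.75
¬x4 = 1 − 0.27 = 0.73
x3 ∧ ¬x4 = min(a, b) on (0.25, 0.73) = 0.25
(¬x3 ∨ x3) ∨ (x3 ∧ ¬x4) = max(a, b) on (0.75, 0.25) = 0.75

0.75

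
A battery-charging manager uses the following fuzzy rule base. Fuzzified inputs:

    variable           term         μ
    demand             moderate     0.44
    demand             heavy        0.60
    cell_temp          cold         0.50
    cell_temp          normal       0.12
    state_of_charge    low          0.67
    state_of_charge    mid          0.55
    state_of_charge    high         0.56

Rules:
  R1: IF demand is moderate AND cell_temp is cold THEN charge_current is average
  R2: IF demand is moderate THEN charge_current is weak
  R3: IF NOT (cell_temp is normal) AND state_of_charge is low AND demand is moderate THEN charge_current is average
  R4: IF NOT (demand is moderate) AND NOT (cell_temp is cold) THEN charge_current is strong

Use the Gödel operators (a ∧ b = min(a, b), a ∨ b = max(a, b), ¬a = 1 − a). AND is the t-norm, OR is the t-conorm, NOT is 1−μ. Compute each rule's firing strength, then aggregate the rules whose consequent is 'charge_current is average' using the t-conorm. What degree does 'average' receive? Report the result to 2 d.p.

R1: moderate=0.44, cold=0.50; AND[min(a, b)] → w = 0.44
R2: moderate=0.44 → w = 0.44
R3: ¬normal=1−0.12=0.88, low=0.67, moderate=0.44; AND[min(a, b)] → w = 0.44
R4: ¬moderate=1−0.44=0.56, ¬cold=1−0.50=0.50; AND[min(a, b)] → w = 0.50
Rules with consequent 'average': {R1, R3} → strengths 0.44, 0.44
Aggregate via t-conorm [max(a, b)]: 0.44

0.44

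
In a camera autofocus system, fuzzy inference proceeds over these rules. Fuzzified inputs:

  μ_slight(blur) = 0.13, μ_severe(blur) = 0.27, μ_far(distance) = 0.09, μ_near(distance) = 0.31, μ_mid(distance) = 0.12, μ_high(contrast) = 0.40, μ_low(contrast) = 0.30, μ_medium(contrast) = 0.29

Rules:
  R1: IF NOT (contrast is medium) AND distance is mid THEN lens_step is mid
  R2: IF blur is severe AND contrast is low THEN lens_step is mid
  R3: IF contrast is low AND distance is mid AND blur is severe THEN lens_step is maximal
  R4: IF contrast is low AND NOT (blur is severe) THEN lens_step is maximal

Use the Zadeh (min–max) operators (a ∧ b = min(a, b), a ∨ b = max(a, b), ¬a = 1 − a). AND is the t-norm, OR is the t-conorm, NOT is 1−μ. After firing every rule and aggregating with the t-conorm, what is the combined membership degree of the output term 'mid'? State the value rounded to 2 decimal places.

R1: ¬medium=1−0.29=0.71, mid=0.12; AND[min(a, b)] → w = 0.12
R2: severe=0.27, low=0.30; AND[min(a, b)] → w = 0.27
R3: low=0.30, mid=0.12, severe=0.27; AND[min(a, b)] → w = 0.12
R4: low=0.30, ¬severe=1−0.27=0.73; AND[min(a, b)] → w = 0.30
Rules with consequent 'mid': {R1, R2} → strengths 0.12, 0.27
Aggregate via t-conorm [max(a, b)]: 0.27

0.27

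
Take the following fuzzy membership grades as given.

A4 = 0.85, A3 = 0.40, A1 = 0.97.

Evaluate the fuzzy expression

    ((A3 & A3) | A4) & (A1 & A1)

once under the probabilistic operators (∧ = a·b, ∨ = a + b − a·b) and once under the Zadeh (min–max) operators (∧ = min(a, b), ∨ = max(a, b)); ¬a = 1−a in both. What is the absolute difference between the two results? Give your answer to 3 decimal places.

Under probabilistic:
  A3 & A3 = a·b on (0.4000, 0.4000) = 0.1600
  (A3 & A3) | A4 = a + b − a·b on (0.1600, 0.8500) = 0.8740
  A1 & A1 = a·b on (0.9700, 0.9700) = 0.9409
  ((A3 & A3) | A4) & (A1 & A1) = a·b on (0.8740, 0.9409) = 0.8223
  → value = 0.8223
Under Zadeh (min–max):
  A3 & A3 = min(a, b) on (0.40, 0.40) = 0.40
  (A3 & A3) | A4 = max(a, b) on (0.40, 0.85) = 0.85
  A1 & A1 = min(a, b) on (0.97, 0.97) = 0.97
  ((A3 & A3) | A4) & (A1 & A1) = min(a, b) on (0.85, 0.97) = 0.85
  → value = 0.8500
|0.8223 − 0.8500| = 0.028

0.028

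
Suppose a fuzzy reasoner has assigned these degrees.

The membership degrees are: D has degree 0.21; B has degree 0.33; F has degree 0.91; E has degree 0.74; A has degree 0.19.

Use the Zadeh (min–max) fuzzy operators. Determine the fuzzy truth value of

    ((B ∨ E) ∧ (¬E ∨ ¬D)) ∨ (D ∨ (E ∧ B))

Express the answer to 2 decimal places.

0.74

B ∨ E = max(a, b) on (0.33, 0.74) = 0.74
¬E = 1 − 0.74 = 0.26
¬D = 1 − 0.21 = 0.79
¬E ∨ ¬D = max(a, b) on (0.26, 0.79) = 0.79
(B ∨ E) ∧ (¬E ∨ ¬D) = min(a, b) on (0.74, 0.79) = 0.74
E ∧ B = min(a, b) on (0.74, 0.33) = 0.33
D ∨ (E ∧ B) = max(a, b) on (0.21, 0.33) = 0.33
((B ∨ E) ∧ (¬E ∨ ¬D)) ∨ (D ∨ (E ∧ B)) = max(a, b) on (0.74, 0.33) = 0.74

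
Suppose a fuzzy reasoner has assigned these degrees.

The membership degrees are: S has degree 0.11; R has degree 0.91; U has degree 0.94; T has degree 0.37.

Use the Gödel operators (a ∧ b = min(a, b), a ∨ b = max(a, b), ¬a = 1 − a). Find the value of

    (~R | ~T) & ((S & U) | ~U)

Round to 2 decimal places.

~R = 1 − 0.91 = 0.09
~T = 1 − 0.37 = 0.63
~R | ~T = max(a, b) on (0.09, 0.63) = 0.63
S & U = min(a, b) on (0.11, 0.94) = 0.11
~U = 1 − 0.94 = 0.06
(S & U) | ~U = max(a, b) on (0.11, 0.06) = 0.11
(~R | ~T) & ((S & U) | ~U) = min(a, b) on (0.63, 0.11) = 0.11

0.11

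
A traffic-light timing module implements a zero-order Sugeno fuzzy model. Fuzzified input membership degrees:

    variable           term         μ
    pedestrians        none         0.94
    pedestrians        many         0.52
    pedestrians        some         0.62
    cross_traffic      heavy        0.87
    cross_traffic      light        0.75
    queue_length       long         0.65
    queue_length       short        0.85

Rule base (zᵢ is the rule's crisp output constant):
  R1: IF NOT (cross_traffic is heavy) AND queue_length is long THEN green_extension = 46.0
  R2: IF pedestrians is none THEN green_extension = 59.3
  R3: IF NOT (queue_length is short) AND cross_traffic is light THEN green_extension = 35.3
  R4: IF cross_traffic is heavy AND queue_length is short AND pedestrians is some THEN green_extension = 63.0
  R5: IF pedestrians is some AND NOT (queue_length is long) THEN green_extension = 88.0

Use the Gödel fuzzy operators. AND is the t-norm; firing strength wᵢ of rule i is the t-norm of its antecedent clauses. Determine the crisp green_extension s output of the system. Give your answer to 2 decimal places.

R1 (z=46.0): ¬heavy=1−0.87=0.13, long=0.65; AND[min(a, b)] → w = 0.13
R2 (z=59.3): none=0.94 → w = 0.94
R3 (z=35.3): ¬short=1−0.85=0.15, light=0.75; AND[min(a, b)] → w = 0.15
R4 (z=63.0): heavy=0.87, short=0.85, some=0.62; AND[min(a, b)] → w = 0.62
R5 (z=88.0): some=0.62, ¬long=1−0.65=0.35; AND[min(a, b)] → w = 0.35
Weighted average = (0.13·46.0 + 0.94·59.3 + 0.15·35.3 + 0.62·63.0 + 0.35·88.0) / (0.13 + 0.94 + 0.15 + 0.62 + 0.35)
  = 136.8770 / 2.1900 = 62.50

62.50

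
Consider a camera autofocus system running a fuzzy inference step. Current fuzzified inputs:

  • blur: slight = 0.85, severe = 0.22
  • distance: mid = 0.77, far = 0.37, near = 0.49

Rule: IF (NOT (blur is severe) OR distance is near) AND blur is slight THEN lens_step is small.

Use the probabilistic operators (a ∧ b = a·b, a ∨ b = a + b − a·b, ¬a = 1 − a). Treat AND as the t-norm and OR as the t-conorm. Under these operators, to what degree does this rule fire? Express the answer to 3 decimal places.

0.755

firing strength: (¬severe=1−0.22=0.78 OR near=0.49) = 0.8878; AND[a·b] with slight=0.85 → w = 0.7546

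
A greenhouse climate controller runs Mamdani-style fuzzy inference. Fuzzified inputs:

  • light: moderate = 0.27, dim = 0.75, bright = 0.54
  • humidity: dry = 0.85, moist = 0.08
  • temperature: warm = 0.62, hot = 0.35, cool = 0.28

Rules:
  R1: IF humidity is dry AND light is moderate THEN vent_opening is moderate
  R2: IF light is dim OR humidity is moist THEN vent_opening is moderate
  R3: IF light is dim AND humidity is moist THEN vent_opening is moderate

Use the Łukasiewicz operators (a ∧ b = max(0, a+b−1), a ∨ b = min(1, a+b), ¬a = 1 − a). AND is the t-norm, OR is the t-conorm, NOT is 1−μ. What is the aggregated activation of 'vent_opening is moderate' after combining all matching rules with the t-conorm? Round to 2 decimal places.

0.95

R1: dry=0.85, moderate=0.27; AND[max(0, a+b−1)] → w = 0.12
R2: dim=0.75, moist=0.08; OR[min(1, a+b)] → w = 0.83
R3: dim=0.75, moist=0.08; AND[max(0, a+b−1)] → w = 0.00
Rules with consequent 'moderate': {R1, R2, R3} → strengths 0.12, 0.83, 0.00
Aggregate via t-conorm [min(1, a+b)]: 0.95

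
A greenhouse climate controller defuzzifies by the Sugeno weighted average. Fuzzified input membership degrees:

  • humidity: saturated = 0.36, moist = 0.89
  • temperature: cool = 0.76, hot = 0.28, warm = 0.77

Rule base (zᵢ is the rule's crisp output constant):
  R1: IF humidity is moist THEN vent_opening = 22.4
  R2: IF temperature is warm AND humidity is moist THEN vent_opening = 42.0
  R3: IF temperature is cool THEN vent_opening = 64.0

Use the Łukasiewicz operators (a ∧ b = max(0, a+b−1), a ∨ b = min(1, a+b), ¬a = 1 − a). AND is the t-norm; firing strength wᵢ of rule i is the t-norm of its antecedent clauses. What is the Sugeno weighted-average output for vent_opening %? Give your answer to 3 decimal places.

R1 (z=22.4): moist=0.89 → w = 0.89
R2 (z=42.0): warm=0.77, moist=0.89; AND[max(0, a+b−1)] → w = 0.66
R3 (z=64.0): cool=0.76 → w = 0.76
Weighted average = (0.89·22.4 + 0.66·42.0 + 0.76·64.0) / (0.89 + 0.66 + 0.76)
  = 96.2960 / 2.3100 = 41.687

41.687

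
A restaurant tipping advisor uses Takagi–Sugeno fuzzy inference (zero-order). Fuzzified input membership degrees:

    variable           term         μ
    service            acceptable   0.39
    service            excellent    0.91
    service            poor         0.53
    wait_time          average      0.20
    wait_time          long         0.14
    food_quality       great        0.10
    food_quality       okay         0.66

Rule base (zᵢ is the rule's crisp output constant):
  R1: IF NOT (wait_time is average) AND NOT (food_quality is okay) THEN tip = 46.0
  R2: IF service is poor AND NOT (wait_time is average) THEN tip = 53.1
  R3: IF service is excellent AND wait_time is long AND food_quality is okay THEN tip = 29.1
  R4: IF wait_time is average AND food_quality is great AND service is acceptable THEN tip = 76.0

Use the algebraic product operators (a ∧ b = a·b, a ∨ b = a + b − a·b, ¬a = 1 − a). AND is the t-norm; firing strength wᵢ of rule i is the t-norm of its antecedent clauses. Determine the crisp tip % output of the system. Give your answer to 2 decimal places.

48.31

R1 (z=46.0): ¬average=1−0.20=0.80, ¬okay=1−0.66=0.34; AND[a·b] → w = 0.2720
R2 (z=53.1): poor=0.53, ¬average=1−0.20=0.80; AND[a·b] → w = 0.4240
R3 (z=29.1): excellent=0.91, long=0.14, okay=0.66; AND[a·b] → w = 0.0841
R4 (z=76.0): average=0.20, great=0.10, acceptable=0.39; AND[a·b] → w = 0.0078
Weighted average = (0.2720·46.0 + 0.4240·53.1 + 0.0841·29.1 + 0.0078·76.0) / (0.2720 + 0.4240 + 0.0841 + 0.0078)
  = 38.0660 / 0.7879 = 48.31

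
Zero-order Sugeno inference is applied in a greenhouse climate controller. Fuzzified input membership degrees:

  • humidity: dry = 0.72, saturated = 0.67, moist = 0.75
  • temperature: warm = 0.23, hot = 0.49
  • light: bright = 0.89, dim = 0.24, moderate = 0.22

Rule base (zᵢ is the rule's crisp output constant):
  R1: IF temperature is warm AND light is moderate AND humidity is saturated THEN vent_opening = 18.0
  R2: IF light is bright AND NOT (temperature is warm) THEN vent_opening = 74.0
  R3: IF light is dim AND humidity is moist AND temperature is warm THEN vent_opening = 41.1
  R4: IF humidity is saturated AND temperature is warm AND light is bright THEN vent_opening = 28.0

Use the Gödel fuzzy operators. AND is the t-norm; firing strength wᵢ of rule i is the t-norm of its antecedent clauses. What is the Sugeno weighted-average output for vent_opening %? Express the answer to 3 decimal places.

52.988

R1 (z=18.0): warm=0.23, moderate=0.22, saturated=0.67; AND[min(a, b)] → w = 0.22
R2 (z=74.0): bright=0.89, ¬warm=1−0.23=0.77; AND[min(a, b)] → w = 0.77
R3 (z=41.1): dim=0.24, moist=0.75, warm=0.23; AND[min(a, b)] → w = 0.23
R4 (z=28.0): saturated=0.67, warm=0.23, bright=0.89; AND[min(a, b)] → w = 0.23
Weighted average = (0.22·18.0 + 0.77·74.0 + 0.23·41.1 + 0.23·28.0) / (0.22 + 0.77 + 0.23 + 0.23)
  = 76.8330 / 1.4500 = 52.988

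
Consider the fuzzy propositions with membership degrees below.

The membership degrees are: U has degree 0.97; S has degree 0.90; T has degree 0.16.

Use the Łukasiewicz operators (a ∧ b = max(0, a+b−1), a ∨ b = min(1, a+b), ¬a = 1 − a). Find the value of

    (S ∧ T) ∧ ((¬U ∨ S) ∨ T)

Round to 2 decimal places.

S ∧ T = max(0, a+b−1) on (0.90, 0.16) = 0.06
¬U = 1 − 0.97 = 0.03
¬U ∨ S = min(1, a+b) on (0.03, 0.90) = 0.93
(¬U ∨ S) ∨ T = min(1, a+b) on (0.93, 0.16) = 1.00
(S ∧ T) ∧ ((¬U ∨ S) ∨ T) = max(0, a+b−1) on (0.06, 1.00) = 0.06

0.06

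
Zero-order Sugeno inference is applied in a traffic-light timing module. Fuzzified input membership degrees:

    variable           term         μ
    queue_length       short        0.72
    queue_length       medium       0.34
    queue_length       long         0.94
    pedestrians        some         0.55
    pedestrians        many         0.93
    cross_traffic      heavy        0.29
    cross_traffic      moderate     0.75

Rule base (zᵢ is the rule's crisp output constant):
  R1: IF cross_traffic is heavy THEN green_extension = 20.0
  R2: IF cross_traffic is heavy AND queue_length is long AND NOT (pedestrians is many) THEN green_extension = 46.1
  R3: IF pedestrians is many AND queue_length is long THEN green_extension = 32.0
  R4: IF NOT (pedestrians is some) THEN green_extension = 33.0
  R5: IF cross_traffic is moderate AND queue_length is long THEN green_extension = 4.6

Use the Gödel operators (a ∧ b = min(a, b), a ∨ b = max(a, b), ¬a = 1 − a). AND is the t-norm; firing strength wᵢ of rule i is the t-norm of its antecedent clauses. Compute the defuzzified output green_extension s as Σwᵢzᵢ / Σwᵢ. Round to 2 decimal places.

22.93

R1 (z=20.0): heavy=0.29 → w = 0.29
R2 (z=46.1): heavy=0.29, long=0.94, ¬many=1−0.93=0.07; AND[min(a, b)] → w = 0.07
R3 (z=32.0): many=0.93, long=0.94; AND[min(a, b)] → w = 0.93
R4 (z=33.0): ¬some=1−0.55=0.45 → w = 0.45
R5 (z=4.6): moderate=0.75, long=0.94; AND[min(a, b)] → w = 0.75
Weighted average = (0.29·20.0 + 0.07·46.1 + 0.93·32.0 + 0.45·33.0 + 0.75·4.6) / (0.29 + 0.07 + 0.93 + 0.45 + 0.75)
  = 57.0870 / 2.4900 = 22.93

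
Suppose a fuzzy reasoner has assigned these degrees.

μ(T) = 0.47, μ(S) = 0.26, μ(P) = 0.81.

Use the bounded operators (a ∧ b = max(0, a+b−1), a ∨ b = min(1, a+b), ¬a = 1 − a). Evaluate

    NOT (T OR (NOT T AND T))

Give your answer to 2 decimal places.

0.53

NOT T = 1 − 0.47 = 0.53
NOT T AND T = max(0, a+b−1) on (0.53, 0.47) = 0.00
T OR (NOT T AND T) = min(1, a+b) on (0.47, 0.00) = 0.47
NOT (T OR (NOT T AND T)) = 1 − 0.47 = 0.53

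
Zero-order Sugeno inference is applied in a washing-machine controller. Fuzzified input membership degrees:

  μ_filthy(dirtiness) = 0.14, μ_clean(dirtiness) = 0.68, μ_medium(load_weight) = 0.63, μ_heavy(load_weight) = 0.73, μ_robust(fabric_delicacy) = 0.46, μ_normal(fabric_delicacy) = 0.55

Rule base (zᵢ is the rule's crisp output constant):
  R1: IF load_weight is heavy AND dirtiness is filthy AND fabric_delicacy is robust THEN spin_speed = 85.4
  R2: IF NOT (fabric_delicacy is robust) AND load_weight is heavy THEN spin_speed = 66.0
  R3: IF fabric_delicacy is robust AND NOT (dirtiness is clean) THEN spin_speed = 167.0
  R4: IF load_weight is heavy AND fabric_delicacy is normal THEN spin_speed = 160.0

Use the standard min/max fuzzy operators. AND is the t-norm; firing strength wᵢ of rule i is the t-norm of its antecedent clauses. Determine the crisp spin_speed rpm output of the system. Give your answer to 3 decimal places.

121.959

R1 (z=85.4): heavy=0.73, filthy=0.14, robust=0.46; AND[min(a, b)] → w = 0.14
R2 (z=66.0): ¬robust=1−0.46=0.54, heavy=0.73; AND[min(a, b)] → w = 0.54
R3 (z=167.0): robust=0.46, ¬clean=1−0.68=0.32; AND[min(a, b)] → w = 0.32
R4 (z=160.0): heavy=0.73, normal=0.55; AND[min(a, b)] → w = 0.55
Weighted average = (0.14·85.4 + 0.54·66.0 + 0.32·167.0 + 0.55·160.0) / (0.14 + 0.54 + 0.32 + 0.55)
  = 189.0360 / 1.5500 = 121.959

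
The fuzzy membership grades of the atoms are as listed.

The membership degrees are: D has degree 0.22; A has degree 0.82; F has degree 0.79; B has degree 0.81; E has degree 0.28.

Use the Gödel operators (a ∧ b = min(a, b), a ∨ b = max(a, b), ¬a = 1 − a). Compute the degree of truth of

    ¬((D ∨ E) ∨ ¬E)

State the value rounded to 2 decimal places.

0.28

D ∨ E = max(a, b) on (0.22, 0.28) = 0.28
¬E = 1 − 0.28 = 0.72
(D ∨ E) ∨ ¬E = max(a, b) on (0.28, 0.72) = 0.72
¬((D ∨ E) ∨ ¬E) = 1 − 0.72 = 0.28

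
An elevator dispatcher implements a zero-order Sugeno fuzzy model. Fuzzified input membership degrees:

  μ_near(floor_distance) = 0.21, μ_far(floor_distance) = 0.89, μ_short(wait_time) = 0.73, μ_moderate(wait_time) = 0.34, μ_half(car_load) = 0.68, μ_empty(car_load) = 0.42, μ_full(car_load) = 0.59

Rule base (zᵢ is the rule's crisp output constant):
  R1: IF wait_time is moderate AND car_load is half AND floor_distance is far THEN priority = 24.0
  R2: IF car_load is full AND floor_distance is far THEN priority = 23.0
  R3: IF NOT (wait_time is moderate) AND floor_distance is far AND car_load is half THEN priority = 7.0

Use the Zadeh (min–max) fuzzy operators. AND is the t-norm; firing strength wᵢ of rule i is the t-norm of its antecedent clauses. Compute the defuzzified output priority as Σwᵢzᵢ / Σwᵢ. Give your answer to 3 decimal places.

16.572

R1 (z=24.0): moderate=0.34, half=0.68, far=0.89; AND[min(a, b)] → w = 0.34
R2 (z=23.0): full=0.59, far=0.89; AND[min(a, b)] → w = 0.59
R3 (z=7.0): ¬moderate=1−0.34=0.66, far=0.89, half=0.68; AND[min(a, b)] → w = 0.66
Weighted average = (0.34·24.0 + 0.59·23.0 + 0.66·7.0) / (0.34 + 0.59 + 0.66)
  = 26.3500 / 1.5900 = 16.572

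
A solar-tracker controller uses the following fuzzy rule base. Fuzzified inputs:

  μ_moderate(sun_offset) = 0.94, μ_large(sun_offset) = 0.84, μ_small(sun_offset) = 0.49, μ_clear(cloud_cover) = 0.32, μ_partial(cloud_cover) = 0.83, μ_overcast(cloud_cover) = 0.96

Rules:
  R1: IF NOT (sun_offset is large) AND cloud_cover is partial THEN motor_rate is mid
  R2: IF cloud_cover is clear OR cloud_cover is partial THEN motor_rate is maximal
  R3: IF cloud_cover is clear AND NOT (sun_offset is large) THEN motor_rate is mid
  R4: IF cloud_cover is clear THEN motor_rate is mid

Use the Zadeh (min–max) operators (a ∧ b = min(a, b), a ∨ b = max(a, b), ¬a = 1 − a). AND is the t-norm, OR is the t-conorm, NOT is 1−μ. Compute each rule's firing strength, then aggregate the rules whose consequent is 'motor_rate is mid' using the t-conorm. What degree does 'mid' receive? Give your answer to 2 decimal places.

R1: ¬large=1−0.84=0.16, partial=0.83; AND[min(a, b)] → w = 0.16
R2: clear=0.32, partial=0.83; OR[max(a, b)] → w = 0.83
R3: clear=0.32, ¬large=1−0.84=0.16; AND[min(a, b)] → w = 0.16
R4: clear=0.32 → w = 0.32
Rules with consequent 'mid': {R1, R3, R4} → strengths 0.16, 0.16, 0.32
Aggregate via t-conorm [max(a, b)]: 0.32

0.32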